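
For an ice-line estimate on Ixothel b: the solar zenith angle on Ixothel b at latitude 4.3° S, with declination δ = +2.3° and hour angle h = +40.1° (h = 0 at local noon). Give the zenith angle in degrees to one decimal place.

cos θ_z = sin φ sin δ + cos φ cos δ cos h = -0.003009 + 0.762154 = 0.759145.
θ_z = arccos(0.759145) = 40.6°.

θ_z = 40.6°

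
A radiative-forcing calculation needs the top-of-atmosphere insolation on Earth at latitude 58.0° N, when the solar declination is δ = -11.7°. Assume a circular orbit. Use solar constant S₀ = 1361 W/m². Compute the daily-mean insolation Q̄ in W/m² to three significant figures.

Q̄ ≈ 120 W/m²

cos H₀ = −tan(+58.0°) tan(-11.700°) = 0.3314, H₀ = 1.2330 rad.
Bracket: H₀ sin φ sin δ + cos φ cos δ sin H₀ = 1.2330×0.84805×-0.20279 + 0.52992×0.97922×0.94349 = -0.212046 + 0.489585 = 0.277539.
Q̄ = (S₀/π) × [bracket] = (1361/π) × 0.277539 = 120.2 W/m².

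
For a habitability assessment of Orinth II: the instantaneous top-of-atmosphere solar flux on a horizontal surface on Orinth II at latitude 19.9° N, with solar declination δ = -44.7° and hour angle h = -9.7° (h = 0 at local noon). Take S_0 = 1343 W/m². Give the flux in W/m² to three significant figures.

563 W/m²

cos θ_z = sin ϕ sin δ + cos ϕ cos δ cos h = -0.239421 + 0.658801 = 0.419380.
Flux = S_0 · cos θ_z = 1343 × 0.419380 = 563.2 W/m².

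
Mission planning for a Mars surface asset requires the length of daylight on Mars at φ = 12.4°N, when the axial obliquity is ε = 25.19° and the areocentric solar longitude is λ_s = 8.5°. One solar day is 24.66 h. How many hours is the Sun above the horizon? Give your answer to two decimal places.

12.44 h

sin δ = sin 25.19° × sin 8.5° = 0.06291, so δ = +3.607°.
cos H₀ = −tan φ · tan δ = −tan(+12.4°) × tan(+3.607°) = -0.0139, so H₀ = 1.5847 rad = 90.79°.
Daylight = 2H₀/(2π) × 24.66 h = (1.5847/π) × 24.66 = 12.44 h.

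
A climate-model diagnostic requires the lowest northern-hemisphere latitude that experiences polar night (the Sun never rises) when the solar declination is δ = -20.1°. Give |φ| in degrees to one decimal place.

|φ| = 69.9°

Polar night requires cos H₀ = −tan φ tan δ ≥ 1, i.e. tan φ tan δ ≤ −1.
The boundary is |tan φ| · |tan δ| = 1, so |φ| = 90° − |δ| = 90° − 20.1° = 69.9° in the northern hemisphere.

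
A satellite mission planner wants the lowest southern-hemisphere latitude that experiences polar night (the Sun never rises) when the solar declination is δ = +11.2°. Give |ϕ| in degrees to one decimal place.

|ϕ| = 78.8°

Polar night requires cos h₀ = −tan ϕ tan δ ≥ 1, i.e. tan ϕ tan δ ≤ −1.
The boundary is |tan ϕ| · |tan δ| = 1, so |ϕ| = 90° − |δ| = 90° − 11.2° = 78.8° in the southern hemisphere.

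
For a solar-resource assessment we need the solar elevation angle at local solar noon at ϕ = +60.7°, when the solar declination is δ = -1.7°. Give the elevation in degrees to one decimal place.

27.6°

At local noon the hour angle is zero, so the zenith angle equals |ϕ − δ| = |+60.7° − (-1.700°)| = 62.400°.
Elevation = 90° − 62.400° = 27.6°.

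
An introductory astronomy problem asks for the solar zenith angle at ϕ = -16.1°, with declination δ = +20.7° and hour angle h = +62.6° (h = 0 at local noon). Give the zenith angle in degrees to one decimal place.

θ_z = 71.6°

cos θ_z = sin ϕ sin δ + cos ϕ cos δ cos h = -0.098024 + 0.413607 = 0.315583.
θ_z = arccos(0.315583) = 71.6°.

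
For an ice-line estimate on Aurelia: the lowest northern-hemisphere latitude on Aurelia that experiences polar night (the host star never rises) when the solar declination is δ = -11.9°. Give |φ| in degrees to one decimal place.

Polar night requires cos H₀ = −tan φ tan δ ≥ 1, i.e. tan φ tan δ ≤ −1.
The boundary is |tan φ| · |tan δ| = 1, so |φ| = 90° − |δ| = 90° − 11.9° = 78.1° in the northern hemisphere.

|φ| = 78.1°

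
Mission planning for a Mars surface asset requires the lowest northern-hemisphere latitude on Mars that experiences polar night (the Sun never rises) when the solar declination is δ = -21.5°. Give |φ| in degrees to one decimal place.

Polar night requires cos H₀ = −tan φ tan δ ≥ 1, i.e. tan φ tan δ ≤ −1.
The boundary is |tan φ| · |tan δ| = 1, so |φ| = 90° − |δ| = 90° − 21.5° = 68.5° in the northern hemisphere.

|φ| = 68.5°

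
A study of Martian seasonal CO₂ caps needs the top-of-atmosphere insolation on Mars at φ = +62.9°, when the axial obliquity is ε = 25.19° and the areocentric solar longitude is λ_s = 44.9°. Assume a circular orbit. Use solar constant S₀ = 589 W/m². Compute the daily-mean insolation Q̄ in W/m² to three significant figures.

sin δ = sin 25.19° × sin 44.9° = 0.30043, so δ = +17.484°.
cos H₀ = −tan(+62.9°) tan(+17.484°) = -0.6155, H₀ = 2.2339 rad.
Bracket: H₀ sin φ sin δ + cos φ cos δ sin H₀ = 2.2339×0.89021×0.30043 + 0.45554×0.95380×0.78811 = 0.597447 + 0.342429 = 0.939876.
Q̄ = (S₀/π) × [bracket] = (589/π) × 0.939876 = 176.2 W/m².

Q̄ ≈ 176 W/m²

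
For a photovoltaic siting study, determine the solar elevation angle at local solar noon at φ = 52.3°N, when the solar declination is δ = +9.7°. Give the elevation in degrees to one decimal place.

47.4°

At local noon the hour angle is zero, so the zenith angle equals |φ − δ| = |+52.3° − (+9.700°)| = 42.600°.
Elevation = 90° − 42.600° = 47.4°.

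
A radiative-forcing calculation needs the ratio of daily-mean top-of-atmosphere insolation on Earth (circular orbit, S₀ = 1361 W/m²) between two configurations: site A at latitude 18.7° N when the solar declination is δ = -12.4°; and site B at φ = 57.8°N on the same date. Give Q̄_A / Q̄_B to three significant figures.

— Configuration A (φ=+18.7°):
cos H₀ = −tan(+18.7°) tan(-12.400°) = 0.0744, H₀ = 1.4963 rad.
Bracket: H₀ sin φ sin δ + cos φ cos δ sin H₀ = 1.4963×0.32061×-0.21474 + 0.94721×0.97667×0.99723 = -0.103017 + 0.922549 = 0.819532.
Q̄ = (S₀/π) × [bracket] = (1361/π) × 0.819532 = 355.04 W/m².
— Configuration B (φ=+57.8°):
cos H₀ = −tan(+57.8°) tan(-12.400°) = 0.3491, H₀ = 1.2141 rad.
Bracket: H₀ sin φ sin δ + cos φ cos δ sin H₀ = 1.2141×0.84619×-0.21474 + 0.53288×0.97667×0.93707 = -0.220615 + 0.487696 = 0.267081.
Q̄ = (S₀/π) × [bracket] = (1361/π) × 0.267081 = 115.70 W/m².
Ratio Q̄_A / Q̄_B = 355.04 / 115.70 = 3.069.

Q̄_A / Q̄_B ≈ 3.07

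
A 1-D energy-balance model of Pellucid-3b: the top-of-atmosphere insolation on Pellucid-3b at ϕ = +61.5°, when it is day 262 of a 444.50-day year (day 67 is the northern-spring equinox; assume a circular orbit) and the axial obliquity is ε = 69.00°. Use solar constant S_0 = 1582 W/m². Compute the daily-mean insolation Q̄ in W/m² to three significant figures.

Q̄ ≈ 525 W/m²

Solar longitude: L_s = 360° × (262 − 67)/444.50 = 157.930°.
sin δ = sin 69.00° × sin 157.930° = 0.35078, so δ = +20.535°.
cos h₀ = −tan(+61.5°) tan(+20.535°) = -0.6899, h₀ = 2.3321 rad.
Bracket: h₀ sin ϕ sin δ + cos ϕ cos δ sin h₀ = 2.3321×0.87882×0.35078 + 0.47716×0.93646×0.72391 = 0.718922 + 0.323473 = 1.042395.
Q̄ = (S_0/π) × [bracket] = (1582/π) × 1.042395 = 524.9 W/m².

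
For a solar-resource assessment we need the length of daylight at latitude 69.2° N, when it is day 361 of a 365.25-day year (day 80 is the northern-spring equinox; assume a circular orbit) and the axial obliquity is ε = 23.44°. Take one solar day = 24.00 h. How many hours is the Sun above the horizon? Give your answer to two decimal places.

0.00 h

Solar longitude: L_s = 360° × (361 − 80)/365.25 = 276.961°.
sin δ = sin 23.44° × sin 276.961° = -0.39486, so δ = -23.257°.
cos h₀ = −tan ϕ · tan δ = 1.1314 ≥ 1, so the Sun never rises (polar night) and h₀ = 0.
Daylight = 2h₀/(2π) × 24.00 h = (0.0000/π) × 24.00 = 0.00 h.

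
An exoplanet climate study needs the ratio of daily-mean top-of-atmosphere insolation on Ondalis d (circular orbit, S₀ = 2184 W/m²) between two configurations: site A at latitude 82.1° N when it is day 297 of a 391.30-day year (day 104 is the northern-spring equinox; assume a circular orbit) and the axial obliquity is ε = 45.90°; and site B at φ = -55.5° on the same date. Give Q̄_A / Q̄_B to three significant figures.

— Configuration A (φ=+82.1°):
Solar longitude: λ_s = 360° × (297 − 104)/391.30 = 177.562°.
sin δ = sin 45.90° × sin 177.562° = 0.03055, so δ = +1.751°.
cos H₀ = −tan(+82.1°) tan(+1.751°) = -0.2203, H₀ = 1.7929 rad.
Bracket: H₀ sin φ sin δ + cos φ cos δ sin H₀ = 1.7929×0.99051×0.03055 + 0.13744×0.99953×0.97544 = 0.054253 + 0.134001 = 0.188254.
Q̄ = (S₀/π) × [bracket] = (2184/π) × 0.188254 = 130.87 W/m².
— Configuration B (φ=-55.5°):
cos H₀ = −tan(-55.5°) tan(+1.751°) = 0.0445, H₀ = 1.5263 rad.
Bracket: H₀ sin φ sin δ + cos φ cos δ sin H₀ = 1.5263×-0.82413×0.03055 + 0.56641×0.99953×0.99901 = -0.038428 + 0.565583 = 0.527155.
Q̄ = (S₀/π) × [bracket] = (2184/π) × 0.527155 = 366.47 W/m².
Ratio Q̄_A / Q̄_B = 130.87 / 366.47 = 0.3571.

Q̄_A / Q̄_B ≈ 0.357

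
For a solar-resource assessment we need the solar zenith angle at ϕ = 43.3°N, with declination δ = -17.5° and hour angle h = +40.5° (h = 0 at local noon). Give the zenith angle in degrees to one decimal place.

θ_z = 71.2°

cos θ_z = sin ϕ sin δ + cos ϕ cos δ cos h = -0.206230 + 0.527790 = 0.321560.
θ_z = arccos(0.321560) = 71.2°.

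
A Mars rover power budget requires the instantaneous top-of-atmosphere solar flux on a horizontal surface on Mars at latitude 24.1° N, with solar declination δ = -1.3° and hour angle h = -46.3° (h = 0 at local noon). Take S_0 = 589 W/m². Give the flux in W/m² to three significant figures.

366 W/m²

cos θ_z = sin ϕ sin δ + cos ϕ cos δ cos h = -0.009264 + 0.630499 = 0.621235.
Flux = S_0 · cos θ_z = 589 × 0.621235 = 365.9 W/m².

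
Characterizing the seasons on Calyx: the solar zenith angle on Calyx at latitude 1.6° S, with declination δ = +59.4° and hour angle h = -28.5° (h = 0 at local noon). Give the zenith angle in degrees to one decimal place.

cos θ_z = sin φ sin δ + cos φ cos δ cos h = -0.024033 + 0.447180 = 0.423147.
θ_z = arccos(0.423147) = 65.0°.

θ_z = 65.0°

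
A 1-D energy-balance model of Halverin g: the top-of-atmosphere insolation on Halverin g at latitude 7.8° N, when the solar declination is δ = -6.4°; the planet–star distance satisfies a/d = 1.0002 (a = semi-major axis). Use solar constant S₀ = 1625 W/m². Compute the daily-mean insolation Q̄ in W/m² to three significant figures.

Q̄ ≈ 497 W/m²

cos H₀ = −tan(+7.8°) tan(-6.400°) = 0.0154, H₀ = 1.5554 rad.
Bracket: H₀ sin φ sin δ + cos φ cos δ sin H₀ = 1.5554×0.13572×-0.11147 + 0.99075×0.99377×0.99988 = -0.023531 + 0.984459 = 0.960928.
Inverse-square distance factor (a/d)² = 1.0002² = 1.000400.
Q̄ = (S₀/π) × 1.000400 × [bracket] = (1625/π) × 1.000400 × 0.960928 = 497.2 W/m².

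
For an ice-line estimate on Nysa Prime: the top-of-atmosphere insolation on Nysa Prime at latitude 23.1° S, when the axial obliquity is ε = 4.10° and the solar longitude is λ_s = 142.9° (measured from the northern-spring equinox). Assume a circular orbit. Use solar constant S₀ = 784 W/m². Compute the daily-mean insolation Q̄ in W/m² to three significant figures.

Q̄ ≈ 223 W/m²

Solar declination: sin δ = sin ε · sin λ_s = sin 4.10° × sin 142.9° = 0.04313, so δ = +2.472°.
cos H₀ = −tan(-23.1°) tan(+2.472°) = 0.0184, H₀ = 1.5524 rad.
Bracket: H₀ sin φ sin δ + cos φ cos δ sin H₀ = 1.5524×-0.39234×0.04313 + 0.91982×0.99907×0.99983 = -0.026269 + 0.918808 = 0.892539.
Q̄ = (S₀/π) × [bracket] = (784/π) × 0.892539 = 222.7 W/m².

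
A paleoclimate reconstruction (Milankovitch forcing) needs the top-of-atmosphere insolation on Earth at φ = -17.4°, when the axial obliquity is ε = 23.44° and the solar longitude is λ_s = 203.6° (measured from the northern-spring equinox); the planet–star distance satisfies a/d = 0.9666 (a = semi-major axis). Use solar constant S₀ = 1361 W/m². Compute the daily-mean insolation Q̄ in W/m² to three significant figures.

Solar declination: sin δ = sin ε · sin λ_s = sin 23.44° × sin 203.6° = -0.15925, so δ = -9.164°.
cos H₀ = −tan(-17.4°) tan(-9.164°) = -0.0506, H₀ = 1.6214 rad.
Bracket: H₀ sin φ sin δ + cos φ cos δ sin H₀ = 1.6214×-0.29904×-0.15925 + 0.95424×0.98724×0.99872 = 0.077215 + 0.940858 = 1.018073.
Inverse-square distance factor (a/d)² = 0.9666² = 0.934316.
Q̄ = (S₀/π) × 0.934316 × [bracket] = (1361/π) × 0.934316 × 1.018073 = 412.1 W/m².

Q̄ ≈ 412 W/m²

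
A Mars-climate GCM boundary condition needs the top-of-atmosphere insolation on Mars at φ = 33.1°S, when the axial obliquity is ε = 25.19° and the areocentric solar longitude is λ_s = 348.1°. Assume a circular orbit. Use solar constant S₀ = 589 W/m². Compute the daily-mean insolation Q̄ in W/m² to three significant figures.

sin δ = sin 25.19° × sin 348.1° = -0.08776, so δ = -5.035°.
cos H₀ = −tan(-33.1°) tan(-5.035°) = -0.0574, H₀ = 1.6283 rad.
Bracket: H₀ sin φ sin δ + cos φ cos δ sin H₀ = 1.6283×-0.54610×-0.08776 + 0.83772×0.99614×0.99835 = 0.078037 + 0.833109 = 0.911146.
Q̄ = (S₀/π) × [bracket] = (589/π) × 0.911146 = 170.8 W/m².

Q̄ ≈ 171 W/m²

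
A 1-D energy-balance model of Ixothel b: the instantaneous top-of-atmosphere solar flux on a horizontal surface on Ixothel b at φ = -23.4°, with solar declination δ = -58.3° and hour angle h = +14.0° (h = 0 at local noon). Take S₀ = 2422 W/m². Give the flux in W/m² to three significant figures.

1.95e+03 W/m²

cos θ_z = sin φ sin δ + cos φ cos δ cos h = 0.337898 + 0.467929 = 0.805827.
Flux = S₀ · cos θ_z = 2422 × 0.805827 = 1952 W/m².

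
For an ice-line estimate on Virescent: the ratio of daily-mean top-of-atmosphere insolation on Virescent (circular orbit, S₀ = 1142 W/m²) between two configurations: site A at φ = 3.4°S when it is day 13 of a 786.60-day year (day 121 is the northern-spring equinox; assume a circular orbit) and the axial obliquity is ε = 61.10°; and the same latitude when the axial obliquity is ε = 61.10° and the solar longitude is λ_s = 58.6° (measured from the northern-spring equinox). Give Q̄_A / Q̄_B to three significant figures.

Q̄_A / Q̄_B ≈ 1.36

— Configuration A (φ=-3.4°):
Solar longitude: λ_s = 360° × (13 − 121)/786.60 = -49.428°, i.e. -49.428° + 360° = 310.572°.
sin δ = sin 61.10° × sin 310.572° = -0.66499, so δ = -41.682°.
cos H₀ = −tan(-3.4°) tan(-41.682°) = -0.0529, H₀ = 1.6237 rad.
Bracket: H₀ sin φ sin δ + cos φ cos δ sin H₀ = 1.6237×-0.05931×-0.66499 + 0.99824×0.74685×0.99860 = 0.064040 + 0.744492 = 0.808532.
Q̄ = (S₀/π) × [bracket] = (1142/π) × 0.808532 = 293.91 W/m².
— Configuration B (φ=-3.4°):
Solar declination: sin δ = sin ε · sin λ_s = sin 61.10° × sin 58.6° = 0.74725, so δ = +48.353°.
cos H₀ = −tan(-3.4°) tan(+48.353°) = 0.0668, H₀ = 1.5039 rad.
Bracket: H₀ sin φ sin δ + cos φ cos δ sin H₀ = 1.5039×-0.05931×0.74725 + 0.99824×0.66454×0.99777 = -0.066652 + 0.661891 = 0.595239.
Q̄ = (S₀/π) × [bracket] = (1142/π) × 0.595239 = 216.38 W/m².
Ratio Q̄_A / Q̄_B = 293.91 / 216.38 = 1.358.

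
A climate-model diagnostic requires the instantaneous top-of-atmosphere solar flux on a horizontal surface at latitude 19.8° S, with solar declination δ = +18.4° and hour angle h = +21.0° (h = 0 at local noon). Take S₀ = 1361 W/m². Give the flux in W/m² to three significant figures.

989 W/m²

cos θ_z = sin φ sin δ + cos φ cos δ cos h = -0.106922 + 0.833481 = 0.726559.
Flux = S₀ · cos θ_z = 1361 × 0.726559 = 988.8 W/m².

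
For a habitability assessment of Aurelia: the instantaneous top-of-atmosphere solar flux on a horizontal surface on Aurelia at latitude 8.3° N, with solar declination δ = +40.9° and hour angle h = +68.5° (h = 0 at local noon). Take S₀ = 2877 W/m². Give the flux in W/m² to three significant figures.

cos θ_z = sin φ sin δ + cos φ cos δ cos h = 0.094516 + 0.274120 = 0.368636.
Flux = S₀ · cos θ_z = 2877 × 0.368636 = 1061 W/m².

1.06e+03 W/m²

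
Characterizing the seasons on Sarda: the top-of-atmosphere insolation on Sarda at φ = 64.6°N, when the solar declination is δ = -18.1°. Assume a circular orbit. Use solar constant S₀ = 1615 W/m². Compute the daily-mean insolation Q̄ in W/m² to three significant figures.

Q̄ ≈ 34.9 W/m²

cos H₀ = −tan(+64.6°) tan(-18.100°) = 0.6883, H₀ = 0.8116 rad.
Bracket: H₀ sin φ sin δ + cos φ cos δ sin H₀ = 0.8116×0.90334×-0.31068 + 0.42894×0.95052×0.72538 = -0.227775 + 0.295749 = 0.067974.
Q̄ = (S₀/π) × [bracket] = (1615/π) × 0.067974 = 34.94 W/m².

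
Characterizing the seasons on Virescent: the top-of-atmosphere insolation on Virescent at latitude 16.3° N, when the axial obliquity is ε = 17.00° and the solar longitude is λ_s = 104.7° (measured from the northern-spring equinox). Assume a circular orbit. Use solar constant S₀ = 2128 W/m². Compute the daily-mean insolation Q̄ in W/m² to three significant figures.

Solar declination: sin δ = sin ε · sin λ_s = sin 17.00° × sin 104.7° = 0.28280, so δ = +16.427°.
cos H₀ = −tan(+16.3°) tan(+16.427°) = -0.0862, H₀ = 1.6571 rad.
Bracket: H₀ sin φ sin δ + cos φ cos δ sin H₀ = 1.6571×0.28067×0.28280 + 0.95981×0.95918×0.99628 = 0.131530 + 0.917206 = 1.048736.
Q̄ = (S₀/π) × [bracket] = (2128/π) × 1.048736 = 710.4 W/m².

Q̄ ≈ 710 W/m²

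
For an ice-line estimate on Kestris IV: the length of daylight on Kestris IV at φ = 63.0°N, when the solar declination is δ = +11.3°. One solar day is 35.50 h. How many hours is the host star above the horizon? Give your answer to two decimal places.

22.30 h

cos H₀ = −tan φ · tan δ = −tan(+63.0°) × tan(+11.300°) = -0.3922, so H₀ = 1.9738 rad = 113.09°.
Daylight = 2H₀/(2π) × 35.50 h = (1.9738/π) × 35.50 = 22.30 h.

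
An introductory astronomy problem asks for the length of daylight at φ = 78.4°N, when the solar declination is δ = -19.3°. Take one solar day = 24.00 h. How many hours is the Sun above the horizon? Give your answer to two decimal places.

cos H₀ = −tan φ · tan δ = 1.7060 ≥ 1, so the Sun never rises (polar night) and H₀ = 0.
Daylight = 2H₀/(2π) × 24.00 h = (0.0000/π) × 24.00 = 0.00 h.

0.00 h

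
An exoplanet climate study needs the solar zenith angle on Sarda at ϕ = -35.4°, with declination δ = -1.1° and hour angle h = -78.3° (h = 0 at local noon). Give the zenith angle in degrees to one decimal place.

cos θ_z = sin ϕ sin δ + cos ϕ cos δ cos h = 0.011121 + 0.165267 = 0.176388.
θ_z = arccos(0.176388) = 79.8°.

θ_z = 79.8°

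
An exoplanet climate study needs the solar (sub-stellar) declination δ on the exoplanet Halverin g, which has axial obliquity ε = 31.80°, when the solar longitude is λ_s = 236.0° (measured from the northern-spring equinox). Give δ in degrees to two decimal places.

sin δ = sin ε · sin λ_s = sin 31.80° × sin 236.0° = -0.436866.
δ = arcsin(-0.436866) = -25.90°.

δ = -25.90°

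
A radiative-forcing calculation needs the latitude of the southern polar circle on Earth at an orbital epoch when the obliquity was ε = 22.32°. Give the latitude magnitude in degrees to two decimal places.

The polar circle is the lowest latitude that experiences at least one full rotation of continuous darkness at the northern-summer solstice; it lies at |φ| = 90° − ε = 90° − 22.32° = 67.68°.

67.68°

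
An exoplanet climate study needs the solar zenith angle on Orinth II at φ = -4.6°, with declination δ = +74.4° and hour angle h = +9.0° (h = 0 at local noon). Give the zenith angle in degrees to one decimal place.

cos θ_z = sin φ sin δ + cos φ cos δ cos h = -0.077245 + 0.264753 = 0.187508.
θ_z = arccos(0.187508) = 79.2°.

θ_z = 79.2°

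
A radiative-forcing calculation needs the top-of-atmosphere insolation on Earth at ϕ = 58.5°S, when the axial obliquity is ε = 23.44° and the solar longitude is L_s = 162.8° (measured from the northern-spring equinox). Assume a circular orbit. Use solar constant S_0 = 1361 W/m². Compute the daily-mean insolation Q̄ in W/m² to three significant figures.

Q̄ ≈ 161 W/m²

Solar declination: sin δ = sin ε · sin L_s = sin 23.44° × sin 162.8° = 0.11763, so δ = +6.755°.
cos h₀ = −tan(-58.5°) tan(+6.755°) = 0.1933, h₀ = 1.3763 rad.
Bracket: h₀ sin ϕ sin δ + cos ϕ cos δ sin h₀ = 1.3763×-0.85264×0.11763 + 0.52250×0.99306×0.98114 = -0.138037 + 0.509088 = 0.371051.
Q̄ = (S_0/π) × [bracket] = (1361/π) × 0.371051 = 160.7 W/m².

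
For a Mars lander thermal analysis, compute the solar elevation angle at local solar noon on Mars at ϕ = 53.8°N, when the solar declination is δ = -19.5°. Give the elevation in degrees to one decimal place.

16.7°

At local noon the hour angle is zero, so the zenith angle equals |ϕ − δ| = |+53.8° − (-19.500°)| = 73.300°.
Elevation = 90° − 73.300° = 16.7°.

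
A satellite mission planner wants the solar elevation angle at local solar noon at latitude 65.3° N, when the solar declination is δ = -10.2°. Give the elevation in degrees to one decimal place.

14.5°

At local noon the hour angle is zero, so the zenith angle equals |ϕ − δ| = |+65.3° − (-10.200°)| = 75.500°.
Elevation = 90° − 75.500° = 14.5°.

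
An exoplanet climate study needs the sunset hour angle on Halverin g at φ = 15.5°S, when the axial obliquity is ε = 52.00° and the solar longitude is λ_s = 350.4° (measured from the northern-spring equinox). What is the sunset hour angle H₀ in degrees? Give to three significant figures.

Solar declination: sin δ = sin ε · sin λ_s = sin 52.00° × sin 350.4° = -0.13142, so δ = -7.551°.
cos H₀ = −tan φ · tan δ = −tan(-15.5°) × tan(-7.551°) = -0.0368, so H₀ = 1.6076 rad = 92.11°.

H₀ = 92.1°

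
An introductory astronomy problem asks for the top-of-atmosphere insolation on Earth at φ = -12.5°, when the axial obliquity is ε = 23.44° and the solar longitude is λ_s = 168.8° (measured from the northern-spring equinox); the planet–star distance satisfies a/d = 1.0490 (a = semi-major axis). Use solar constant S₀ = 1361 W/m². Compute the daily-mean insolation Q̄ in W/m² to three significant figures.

Solar declination: sin δ = sin ε · sin λ_s = sin 23.44° × sin 168.8° = 0.07726, so δ = +4.431°.
cos H₀ = −tan(-12.5°) tan(+4.431°) = 0.0172, H₀ = 1.5536 rad.
Bracket: H₀ sin φ sin δ + cos φ cos δ sin H₀ = 1.5536×-0.21644×0.07726 + 0.97630×0.99701×0.99985 = -0.025980 + 0.973235 = 0.947255.
Inverse-square distance factor (a/d)² = 1.0490² = 1.100401.
Q̄ = (S₀/π) × 1.100401 × [bracket] = (1361/π) × 1.100401 × 0.947255 = 451.6 W/m².

Q̄ ≈ 452 W/m²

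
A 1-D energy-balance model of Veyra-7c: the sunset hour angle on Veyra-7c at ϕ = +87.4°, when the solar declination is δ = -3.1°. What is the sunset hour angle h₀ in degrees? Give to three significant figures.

cos h₀ = −tan ϕ · tan δ = 1.1927 ≥ 1, so the host star never rises (polar night) and h₀ = 0.

h₀ = 0.00°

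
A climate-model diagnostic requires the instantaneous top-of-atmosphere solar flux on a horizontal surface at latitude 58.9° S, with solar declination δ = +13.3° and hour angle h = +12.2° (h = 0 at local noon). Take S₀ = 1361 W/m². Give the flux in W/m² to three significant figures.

cos θ_z = sin φ sin δ + cos φ cos δ cos h = -0.196984 + 0.491327 = 0.294343.
Flux = S₀ · cos θ_z = 1361 × 0.294343 = 400.6 W/m².

401 W/m²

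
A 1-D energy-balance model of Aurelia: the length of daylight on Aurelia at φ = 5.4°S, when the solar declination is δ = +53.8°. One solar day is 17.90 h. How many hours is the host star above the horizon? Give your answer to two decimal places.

cos H₀ = −tan φ · tan δ = −tan(-5.4°) × tan(+53.800°) = 0.1292, so H₀ = 1.4413 rad = 82.58°.
Daylight = 2H₀/(2π) × 17.90 h = (1.4413/π) × 17.90 = 8.21 h.

8.21 h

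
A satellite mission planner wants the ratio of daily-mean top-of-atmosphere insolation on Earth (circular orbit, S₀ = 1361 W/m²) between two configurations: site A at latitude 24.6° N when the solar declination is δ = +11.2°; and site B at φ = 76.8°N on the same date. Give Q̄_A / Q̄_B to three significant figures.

Q̄_A / Q̄_B ≈ 1.68

— Configuration A (φ=+24.6°):
cos H₀ = −tan(+24.6°) tan(+11.200°) = -0.0907, H₀ = 1.6616 rad.
Bracket: H₀ sin φ sin δ + cos φ cos δ sin H₀ = 1.6616×0.41628×0.19423 + 0.90924×0.98096×0.99588 = 0.134347 + 0.888253 = 1.022600.
Q̄ = (S₀/π) × [bracket] = (1361/π) × 1.022600 = 443.01 W/m².
— Configuration B (φ=+76.8°):
cos H₀ = −tan(+76.8°) tan(+11.200°) = -0.8442, H₀ = 2.5759 rad.
Bracket: H₀ sin φ sin δ + cos φ cos δ sin H₀ = 2.5759×0.97358×0.19423 + 0.22835×0.98096×0.53603 = 0.487099 + 0.120072 = 0.607171.
Q̄ = (S₀/π) × [bracket] = (1361/π) × 0.607171 = 263.04 W/m².
Ratio Q̄_A / Q̄_B = 443.01 / 263.04 = 1.684.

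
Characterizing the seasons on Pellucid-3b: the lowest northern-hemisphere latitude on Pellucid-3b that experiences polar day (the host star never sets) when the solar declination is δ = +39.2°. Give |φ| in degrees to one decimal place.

|φ| = 50.8°

Polar day requires cos H₀ = −tan φ tan δ ≤ −1, i.e. tan φ tan δ ≥ 1.
The boundary is |tan φ| · |tan δ| = 1, so |φ| = 90° − |δ| = 90° − 39.2° = 50.8° in the northern hemisphere.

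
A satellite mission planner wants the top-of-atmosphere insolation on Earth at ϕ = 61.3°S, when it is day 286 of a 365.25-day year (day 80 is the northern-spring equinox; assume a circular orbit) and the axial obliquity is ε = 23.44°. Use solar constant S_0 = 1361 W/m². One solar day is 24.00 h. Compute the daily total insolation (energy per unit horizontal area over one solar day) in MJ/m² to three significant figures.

Solar longitude: L_s = 360° × (286 − 80)/365.25 = 203.039°.
sin δ = sin 23.44° × sin 203.039° = -0.15568, so δ = -8.956°.
cos h₀ = −tan(-61.3°) tan(-8.956°) = -0.2879, h₀ = 1.8628 rad.
Bracket: h₀ sin ϕ sin δ + cos ϕ cos δ sin h₀ = 1.8628×-0.87715×-0.15568 + 0.48022×0.98781×0.95767 = 0.254374 + 0.454286 = 0.708660.
Q̄ = (S_0/π) × [bracket] = (1361/π) × 0.708660 = 307.01 W/m².
Daily total = Q̄ × 24.00 h × 3600 s/h = 307.01 × 24.00 × 3600 / 10⁶ = 26.53 MJ/m².

26.5 MJ/m²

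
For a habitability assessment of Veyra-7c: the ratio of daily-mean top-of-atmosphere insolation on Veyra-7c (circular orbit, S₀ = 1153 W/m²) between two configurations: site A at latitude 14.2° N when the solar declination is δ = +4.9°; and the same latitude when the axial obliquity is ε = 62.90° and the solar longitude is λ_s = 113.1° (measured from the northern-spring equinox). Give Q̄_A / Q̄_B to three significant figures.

Q̄_A / Q̄_B ≈ 1.10

— Configuration A (φ=+14.2°):
cos H₀ = −tan(+14.2°) tan(+4.900°) = -0.0217, H₀ = 1.5925 rad.
Bracket: H₀ sin φ sin δ + cos φ cos δ sin H₀ = 1.5925×0.24531×0.08542 + 0.96945×0.99635×0.99976 = 0.033370 + 0.965680 = 0.999050.
Q̄ = (S₀/π) × [bracket] = (1153/π) × 0.999050 = 366.66 W/m².
— Configuration B (φ=+14.2°):
Solar declination: sin δ = sin ε · sin λ_s = sin 62.90° × sin 113.1° = 0.81884, so δ = +54.969°.
cos H₀ = −tan(+14.2°) tan(+54.969°) = -0.3610, H₀ = 1.9401 rad.
Bracket: H₀ sin φ sin δ + cos φ cos δ sin H₀ = 1.9401×0.24531×0.81884 + 0.96945×0.57403×0.93258 = 0.389707 + 0.518975 = 0.908682.
Q̄ = (S₀/π) × [bracket] = (1153/π) × 0.908682 = 333.50 W/m².
Ratio Q̄_A / Q̄_B = 366.66 / 333.50 = 1.099.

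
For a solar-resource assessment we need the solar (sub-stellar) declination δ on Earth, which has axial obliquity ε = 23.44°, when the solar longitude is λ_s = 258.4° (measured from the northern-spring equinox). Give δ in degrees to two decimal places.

δ = -22.93°

sin δ = sin ε · sin λ_s = sin 23.44° × sin 258.4° = -0.389664.
δ = arcsin(-0.389664) = -22.93°.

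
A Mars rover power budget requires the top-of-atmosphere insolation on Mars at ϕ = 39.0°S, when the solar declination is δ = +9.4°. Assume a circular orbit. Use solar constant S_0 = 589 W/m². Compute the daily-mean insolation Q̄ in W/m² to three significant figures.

cos h₀ = −tan(-39.0°) tan(+9.400°) = 0.1341, h₀ = 1.4363 rad.
Bracket: h₀ sin ϕ sin δ + cos ϕ cos δ sin h₀ = 1.4363×-0.62932×0.16333 + 0.77715×0.98657×0.99097 = -0.147633 + 0.759789 = 0.612156.
Q̄ = (S_0/π) × [bracket] = (589/π) × 0.612156 = 114.8 W/m².

Q̄ ≈ 115 W/m²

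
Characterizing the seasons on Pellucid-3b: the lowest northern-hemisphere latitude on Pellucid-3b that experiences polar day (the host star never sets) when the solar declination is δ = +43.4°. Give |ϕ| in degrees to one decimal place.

|ϕ| = 46.6°

Polar day requires cos h₀ = −tan ϕ tan δ ≤ −1, i.e. tan ϕ tan δ ≥ 1.
The boundary is |tan ϕ| · |tan δ| = 1, so |ϕ| = 90° − |δ| = 90° − 43.4° = 46.6° in the northern hemisphere.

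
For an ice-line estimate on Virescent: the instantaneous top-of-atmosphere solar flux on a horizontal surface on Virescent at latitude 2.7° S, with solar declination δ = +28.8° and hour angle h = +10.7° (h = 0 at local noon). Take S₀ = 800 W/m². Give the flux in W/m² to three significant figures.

cos θ_z = sin φ sin δ + cos φ cos δ cos h = -0.022694 + 0.860114 = 0.837420.
Flux = S₀ · cos θ_z = 800 × 0.837420 = 669.9 W/m².

670 W/m²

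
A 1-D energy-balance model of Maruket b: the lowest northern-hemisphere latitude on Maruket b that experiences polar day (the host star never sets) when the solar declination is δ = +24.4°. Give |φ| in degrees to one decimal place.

|φ| = 65.6°

Polar day requires cos H₀ = −tan φ tan δ ≤ −1, i.e. tan φ tan δ ≥ 1.
The boundary is |tan φ| · |tan δ| = 1, so |φ| = 90° − |δ| = 90° − 24.4° = 65.6° in the northern hemisphere.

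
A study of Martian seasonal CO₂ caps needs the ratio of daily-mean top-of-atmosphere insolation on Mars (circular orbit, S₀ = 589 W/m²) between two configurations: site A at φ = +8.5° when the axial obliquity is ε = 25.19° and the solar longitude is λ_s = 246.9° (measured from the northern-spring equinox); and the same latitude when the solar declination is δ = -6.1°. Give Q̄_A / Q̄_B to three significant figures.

— Configuration A (φ=+8.5°):
Solar declination: sin δ = sin ε · sin λ_s = sin 25.19° × sin 246.9° = -0.39150, so δ = -23.048°.
cos H₀ = −tan(+8.5°) tan(-23.048°) = 0.0636, H₀ = 1.5072 rad.
Bracket: H₀ sin φ sin δ + cos φ cos δ sin H₀ = 1.5072×0.14781×-0.39150 + 0.98902×0.92018×0.99798 = -0.087218 + 0.908238 = 0.821020.
Q̄ = (S₀/π) × [bracket] = (589/π) × 0.821020 = 153.93 W/m².
— Configuration B (φ=+8.5°):
cos H₀ = −tan(+8.5°) tan(-6.100°) = 0.0160, H₀ = 1.5548 rad.
Bracket: H₀ sin φ sin δ + cos φ cos δ sin H₀ = 1.5548×0.14781×-0.10626 + 0.98902×0.99434×0.99987 = -0.024420 + 0.983294 = 0.958874.
Q̄ = (S₀/π) × [bracket] = (589/π) × 0.958874 = 179.77 W/m².
Ratio Q̄_A / Q̄_B = 153.93 / 179.77 = 0.8563.

Q̄_A / Q̄_B ≈ 0.856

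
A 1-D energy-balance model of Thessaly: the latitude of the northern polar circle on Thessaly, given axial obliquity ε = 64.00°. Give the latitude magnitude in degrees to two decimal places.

The polar circle is the lowest latitude that experiences at least one full rotation of continuous daylight at the northern-summer solstice; it lies at |φ| = 90° − ε = 90° − 64.00° = 26.00°.

26.00°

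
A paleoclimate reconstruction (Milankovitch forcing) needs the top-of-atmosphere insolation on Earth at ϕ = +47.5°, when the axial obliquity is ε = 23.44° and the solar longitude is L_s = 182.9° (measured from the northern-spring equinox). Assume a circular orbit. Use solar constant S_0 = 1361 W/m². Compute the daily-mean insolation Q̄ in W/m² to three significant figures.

Solar declination: sin δ = sin ε · sin L_s = sin 23.44° × sin 182.9° = -0.02013, so δ = -1.153°.
cos h₀ = −tan(+47.5°) tan(-1.153°) = 0.0220, h₀ = 1.5488 rad.
Bracket: h₀ sin ϕ sin δ + cos ϕ cos δ sin h₀ = 1.5488×0.73728×-0.02013 + 0.67559×0.99980×0.99976 = -0.022986 + 0.675293 = 0.652307.
Q̄ = (S_0/π) × [bracket] = (1361/π) × 0.652307 = 282.6 W/m².

Q̄ ≈ 283 W/m²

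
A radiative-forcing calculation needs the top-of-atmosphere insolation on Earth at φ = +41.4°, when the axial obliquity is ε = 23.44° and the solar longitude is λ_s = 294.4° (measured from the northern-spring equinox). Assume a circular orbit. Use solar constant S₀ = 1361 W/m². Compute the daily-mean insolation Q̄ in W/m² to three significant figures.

Q̄ ≈ 158 W/m²

Solar declination: sin δ = sin ε · sin λ_s = sin 23.44° × sin 294.4° = -0.36226, so δ = -21.239°.
cos H₀ = −tan(+41.4°) tan(-21.239°) = 0.3426, H₀ = 1.2211 rad.
Bracket: H₀ sin φ sin δ + cos φ cos δ sin H₀ = 1.2211×0.66131×-0.36226 + 0.75011×0.93208×0.93946 = -0.292534 + 0.656835 = 0.364301.
Q̄ = (S₀/π) × [bracket] = (1361/π) × 0.364301 = 157.8 W/m².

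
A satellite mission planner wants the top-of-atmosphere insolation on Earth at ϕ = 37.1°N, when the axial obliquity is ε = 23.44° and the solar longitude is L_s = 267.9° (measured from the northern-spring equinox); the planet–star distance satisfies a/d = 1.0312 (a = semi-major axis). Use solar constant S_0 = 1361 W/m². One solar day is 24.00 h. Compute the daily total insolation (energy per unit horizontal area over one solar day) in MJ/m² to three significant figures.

Solar declination: sin δ = sin ε · sin L_s = sin 23.44° × sin 267.9° = -0.39752, so δ = -23.423°.
cos h₀ = −tan(+37.1°) tan(-23.423°) = 0.3276, h₀ = 1.2370 rad.
Bracket: h₀ sin ϕ sin δ + cos ϕ cos δ sin h₀ = 1.2370×0.60321×-0.39752 + 0.79758×0.91759×0.94480 = -0.296618 + 0.691453 = 0.394835.
Inverse-square distance factor (a/d)² = 1.0312² = 1.063373.
Q̄ = (S_0/π) × 1.063373 × [bracket] = (1361/π) × 1.063373 × 0.394835 = 181.89 W/m².
Daily total = Q̄ × 24.00 h × 3600 s/h = 181.89 × 24.00 × 3600 / 10⁶ = 15.72 MJ/m².

15.7 MJ/m²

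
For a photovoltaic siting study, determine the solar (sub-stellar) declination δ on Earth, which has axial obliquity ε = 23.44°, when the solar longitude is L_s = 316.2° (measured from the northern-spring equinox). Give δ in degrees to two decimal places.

δ = -15.98°

sin δ = sin ε · sin L_s = sin 23.44° × sin 316.2° = -0.275327.
δ = arcsin(-0.275327) = -15.98°.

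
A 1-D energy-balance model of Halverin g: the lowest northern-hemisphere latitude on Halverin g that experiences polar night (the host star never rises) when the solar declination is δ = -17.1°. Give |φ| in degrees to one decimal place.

|φ| = 72.9°

Polar night requires cos H₀ = −tan φ tan δ ≥ 1, i.e. tan φ tan δ ≤ −1.
The boundary is |tan φ| · |tan δ| = 1, so |φ| = 90° − |δ| = 90° − 17.1° = 72.9° in the northern hemisphere.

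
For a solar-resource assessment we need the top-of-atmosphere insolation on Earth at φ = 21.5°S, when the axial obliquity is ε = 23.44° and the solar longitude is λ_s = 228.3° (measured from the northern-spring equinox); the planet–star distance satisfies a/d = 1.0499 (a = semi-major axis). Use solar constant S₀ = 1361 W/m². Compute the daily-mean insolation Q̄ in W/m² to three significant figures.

Q̄ ≈ 509 W/m²

Solar declination: sin δ = sin ε · sin λ_s = sin 23.44° × sin 228.3° = -0.29700, so δ = -17.278°.
cos H₀ = −tan(-21.5°) tan(-17.278°) = -0.1225, H₀ = 1.6936 rad.
Bracket: H₀ sin φ sin δ + cos φ cos δ sin H₀ = 1.6936×-0.36650×-0.29700 + 0.93042×0.95488×0.99247 = 0.184349 + 0.881750 = 1.066099.
Inverse-square distance factor (a/d)² = 1.0499² = 1.102290.
Q̄ = (S₀/π) × 1.102290 × [bracket] = (1361/π) × 1.102290 × 1.066099 = 509.1 W/m².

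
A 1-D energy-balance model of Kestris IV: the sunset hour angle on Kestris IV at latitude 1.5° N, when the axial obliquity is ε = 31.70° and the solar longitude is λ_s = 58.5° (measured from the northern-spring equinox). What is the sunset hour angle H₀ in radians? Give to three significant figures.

Solar declination: sin δ = sin ε · sin λ_s = sin 31.70° × sin 58.5° = 0.44804, so δ = +26.618°.
cos H₀ = −tan φ · tan δ = −tan(+1.5°) × tan(+26.618°) = -0.0131, so H₀ = 1.5839 rad = 90.75°.

H₀ = 1.58 rad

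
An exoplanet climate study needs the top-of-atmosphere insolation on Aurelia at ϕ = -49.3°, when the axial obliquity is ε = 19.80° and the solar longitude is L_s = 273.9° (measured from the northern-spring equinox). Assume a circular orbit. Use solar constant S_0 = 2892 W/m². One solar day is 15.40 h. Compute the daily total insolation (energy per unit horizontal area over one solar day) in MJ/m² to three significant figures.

Solar declination: sin δ = sin ε · sin L_s = sin 19.80° × sin 273.9° = -0.33795, so δ = -19.752°.
cos h₀ = −tan(-49.3°) tan(-19.752°) = -0.4175, h₀ = 2.0015 rad.
Bracket: h₀ sin ϕ sin δ + cos ϕ cos δ sin h₀ = 2.0015×-0.75813×-0.33795 + 0.65210×0.94116×0.90869 = 0.512804 + 0.557691 = 1.070495.
Q̄ = (S_0/π) × [bracket] = (2892/π) × 1.070495 = 985.45 W/m².
Daily total = Q̄ × 15.40 h × 3600 s/h = 985.45 × 15.40 × 3600 / 10⁶ = 54.63 MJ/m².

54.6 MJ/m²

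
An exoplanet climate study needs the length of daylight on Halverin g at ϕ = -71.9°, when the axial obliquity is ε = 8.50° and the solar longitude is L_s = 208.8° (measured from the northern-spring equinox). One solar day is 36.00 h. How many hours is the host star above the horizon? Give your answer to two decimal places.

Solar declination: sin δ = sin ε · sin L_s = sin 8.50° × sin 208.8° = -0.07121, so δ = -4.083°.
cos h₀ = −tan ϕ · tan δ = −tan(-71.9°) × tan(-4.083°) = -0.2184, so h₀ = 1.7910 rad = 102.62°.
Daylight = 2h₀/(2π) × 36.00 h = (1.7910/π) × 36.00 = 20.52 h.

20.52 h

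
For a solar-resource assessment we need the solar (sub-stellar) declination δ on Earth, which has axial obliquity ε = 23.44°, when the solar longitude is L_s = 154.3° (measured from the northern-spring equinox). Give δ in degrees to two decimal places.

sin δ = sin ε · sin L_s = sin 23.44° × sin 154.3° = 0.172505.
δ = arcsin(0.172505) = +9.93°.

δ = +9.93°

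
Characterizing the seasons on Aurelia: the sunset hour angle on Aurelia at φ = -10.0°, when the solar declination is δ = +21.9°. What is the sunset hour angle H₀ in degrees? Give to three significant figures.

cos H₀ = −tan φ · tan δ = −tan(-10.0°) × tan(+21.900°) = 0.0709, so H₀ = 1.4999 rad = 85.94°.

H₀ = 85.9°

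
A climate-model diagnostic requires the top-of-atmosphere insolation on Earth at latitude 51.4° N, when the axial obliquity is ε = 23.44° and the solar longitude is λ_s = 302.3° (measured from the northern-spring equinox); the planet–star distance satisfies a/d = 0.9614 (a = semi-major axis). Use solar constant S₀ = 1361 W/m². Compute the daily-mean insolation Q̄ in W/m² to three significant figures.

Q̄ ≈ 93.9 W/m²

Solar declination: sin δ = sin ε · sin λ_s = sin 23.44° × sin 302.3° = -0.33624, so δ = -19.648°.
cos H₀ = −tan(+51.4°) tan(-19.648°) = 0.4472, H₀ = 1.1071 rad.
Bracket: H₀ sin φ sin δ + cos φ cos δ sin H₀ = 1.1071×0.78152×-0.33624 + 0.62388×0.94178×0.89442 = -0.290922 + 0.525523 = 0.234601.
Inverse-square distance factor (a/d)² = 0.9614² = 0.924290.
Q̄ = (S₀/π) × 0.924290 × [bracket] = (1361/π) × 0.924290 × 0.234601 = 93.94 W/m².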